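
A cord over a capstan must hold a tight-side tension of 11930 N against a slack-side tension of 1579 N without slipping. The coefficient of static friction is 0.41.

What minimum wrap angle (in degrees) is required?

β_min ≈ 283°

T₂/T₁ = e^{μβ} → β = ln(T₂/T₁)/μ.
β = ln(11930/1579)/0.41 = 2.022/0.41 = 4.932 rad.
In degrees: β = 4.932 × 180/π = 283°.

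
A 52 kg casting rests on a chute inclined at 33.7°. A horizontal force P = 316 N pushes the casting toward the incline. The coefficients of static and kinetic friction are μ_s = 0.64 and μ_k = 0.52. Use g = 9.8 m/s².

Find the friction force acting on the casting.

f ≈ 19.9 N (up the incline)

Resolve perpendicular to the incline: N = m g cos θ + P sin θ = 52×9.8×cos 33.7° + 316×sin 33.7° = 599.3 N.
Along the incline, the net driving force (taking up-slope positive) is P cos θ − m g sin θ = 262.9 − 282.7 = -19.85 N, so equilibrium requires friction f = 19.85 N (up-slope).
The limit of static friction is μ_s N = 383.5 N.
Since 19.85 N is within the 383.5 N limit, the casting stays put and friction is exactly 19.9 N.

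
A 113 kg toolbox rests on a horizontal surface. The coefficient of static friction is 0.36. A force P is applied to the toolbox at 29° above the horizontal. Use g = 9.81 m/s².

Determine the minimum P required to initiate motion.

N = m g − P sin α (the pull lifts the toolbox).
At impending slip, P cos α = μ_s N = μ_s (m g − P sin α).
Solving: P (cos α + μ_s sin α) = μ_s m g → P = 0.36×1110/(cos 29° + 0.36 sin 29°) = 399/1.049 = 380 N.

P ≈ 380 N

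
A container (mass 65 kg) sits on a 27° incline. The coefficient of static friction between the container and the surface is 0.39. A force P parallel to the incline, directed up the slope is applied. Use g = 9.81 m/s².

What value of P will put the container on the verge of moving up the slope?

P ≈ 511 N

At impending motion up the slope, friction acts down-slope at its limit: f = μ_s N.
P is parallel to the surface, so N = m g cos θ = 568 N.
Along the incline: P = m g sin θ + μ_s N = 289 + 0.39×568 = 511 N.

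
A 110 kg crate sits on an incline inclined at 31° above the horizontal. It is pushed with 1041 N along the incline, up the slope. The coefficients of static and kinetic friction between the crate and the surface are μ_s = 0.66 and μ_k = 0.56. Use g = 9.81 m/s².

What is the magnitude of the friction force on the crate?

Normal force: N = m g cos θ = 110 × 9.81 × cos 31° = 925 N.
For equilibrium along the incline the friction force must supply f = m g sin θ − P = 555.8 − 1041 = -485.2 N (positive meaning up-slope).
The static-friction ceiling is μ_s N = 0.66 × 925 = 610.5 N.
Since |-485.2| ≤ 610.5 N, static friction is sufficient; f equals the required value, not μ_s N.

f ≈ 485 N (down the incline)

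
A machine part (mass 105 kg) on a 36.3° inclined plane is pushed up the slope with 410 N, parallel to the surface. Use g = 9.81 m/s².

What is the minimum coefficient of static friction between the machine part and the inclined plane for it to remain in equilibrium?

μ_s,min ≈ 0.241

N = m g cos θ = 830.1 N.
Friction must make up the shortfall along the incline: f = m g sin θ − P = 609.8 − 410 = 199.8 N.
At the threshold f = μ_s N, so μ_s,min = 199.8/830.1 = 0.241.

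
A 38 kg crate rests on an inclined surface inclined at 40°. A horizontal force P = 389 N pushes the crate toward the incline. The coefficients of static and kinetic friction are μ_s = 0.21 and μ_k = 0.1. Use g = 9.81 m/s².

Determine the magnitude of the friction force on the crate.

f ≈ 58.4 N (down the incline)

The horizontal push has a component P sin θ into the surface, so N = m g cos θ + P sin θ = 285.6 + 250 = 535.6 N.
Along the incline, the net driving force (taking up-slope positive) is P cos θ − m g sin θ = 298 − 239.6 = 58.37 N, so equilibrium requires friction f = -58.37 N (down-slope).
Maximum static friction: μ_s N = 0.21 × 535.6 = 112.5 N.
|f_req| = 58.37 ≤ 112.5 N → the crate is in equilibrium; friction equals the required value.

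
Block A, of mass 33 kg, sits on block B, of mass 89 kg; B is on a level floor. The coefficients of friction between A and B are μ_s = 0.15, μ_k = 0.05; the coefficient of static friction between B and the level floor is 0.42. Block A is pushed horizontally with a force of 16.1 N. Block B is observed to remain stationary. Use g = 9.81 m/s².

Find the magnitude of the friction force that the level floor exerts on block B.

Between the blocks, N₁ = m_A g = 323.7 N.
So the A–B interface can sustain at most μ_s N₁ = 48.56 N of static friction.
P = 16.1 N is within that limit, so A and B move together (both at rest); the A–B friction is simply f₁ = P = 16.1 N.
By Newton's third law B feels 16.1 N forward from A. With B stationary, the floor's static friction on B balances it: f₂ = 16.1 N (well within μ_s(m_A+m_B)g = 502.7 N).

f ≈ 16.1 N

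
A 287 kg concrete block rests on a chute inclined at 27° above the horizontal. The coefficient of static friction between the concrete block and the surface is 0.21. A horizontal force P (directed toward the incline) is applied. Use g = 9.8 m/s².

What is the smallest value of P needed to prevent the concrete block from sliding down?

The concrete block tends to slide down (tan θ > μ_s), so at the point of impending slip friction acts up-slope at its limit: f = μ_s N.
Perpendicular to the incline: N = m g cos θ + P sin θ.
Along the incline: P cos θ + μ_s N = m g sin θ, i.e. P cos θ + μ_s (m g cos θ + P sin θ) = m g sin θ.
Solving, P (cos θ + μ_s sin θ) = m g (sin θ − μ_s cos θ), so P = 2810×0.2669/0.9863 = 761 N.

P_min ≈ 761 N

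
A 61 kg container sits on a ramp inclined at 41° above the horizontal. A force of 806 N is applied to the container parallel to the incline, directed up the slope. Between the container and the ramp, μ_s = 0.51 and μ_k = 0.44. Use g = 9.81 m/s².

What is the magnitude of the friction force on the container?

Perpendicular to the surface, N = m g cos θ = 61·9.81·cos 41° = 451.6 N.
The friction needed for equilibrium is m g sin θ − P = 392.6 − 806 = -413.4 N, measured positive up-slope.
The static-friction ceiling is μ_s N = 0.51 × 451.6 = 230.3 N.
|-413.4| exceeds 230.3 N, so the container slips up-slope; friction is kinetic, f = μ_k N = 0.44×451.6 = 199 N.

f ≈ 199 N (down the incline)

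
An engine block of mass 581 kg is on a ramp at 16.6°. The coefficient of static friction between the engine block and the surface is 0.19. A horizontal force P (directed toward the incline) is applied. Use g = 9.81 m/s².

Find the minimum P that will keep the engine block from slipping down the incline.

The engine block tends to slide down (tan θ > μ_s), so at the point of impending slip friction acts up-slope at its limit: f = μ_s N.
Perpendicular to the incline: N = m g cos θ + P sin θ.
Along the incline: P cos θ + μ_s N = m g sin θ, i.e. P cos θ + μ_s (m g cos θ + P sin θ) = m g sin θ.
Solving, P (cos θ + μ_s sin θ) = m g (sin θ − μ_s cos θ), so P = 5700×0.1036/1.013 = 583 N.

P_min ≈ 583 N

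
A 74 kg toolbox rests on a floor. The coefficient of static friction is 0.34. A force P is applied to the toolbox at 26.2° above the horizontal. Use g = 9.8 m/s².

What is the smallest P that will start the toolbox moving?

N = m g − P sin α (the pull lifts the toolbox).
At impending slip, P cos α = μ_s N = μ_s (m g − P sin α).
Solving: P (cos α + μ_s sin α) = μ_s m g → P = 0.34×725/(cos 26.2° + 0.34 sin 26.2°) = 247/1.047 = 235 N.

P ≈ 235 N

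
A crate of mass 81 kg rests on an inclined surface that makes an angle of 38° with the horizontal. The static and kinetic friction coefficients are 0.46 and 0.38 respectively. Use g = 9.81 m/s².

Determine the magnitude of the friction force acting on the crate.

f ≈ 238 N (up the incline)

Normal force: N = m g cos θ = 81 × 9.81 × cos 38° = 626.2 N.
Along the slope the weight component is m g sin θ = 489.2 N; friction must supply exactly this, acting up-slope.
Static friction can supply at most μ_s N = 288 N.
|489.2| exceeds 288 N, so the crate slips down-slope; friction is kinetic, f = μ_k N = 0.38×626.2 = 238 N.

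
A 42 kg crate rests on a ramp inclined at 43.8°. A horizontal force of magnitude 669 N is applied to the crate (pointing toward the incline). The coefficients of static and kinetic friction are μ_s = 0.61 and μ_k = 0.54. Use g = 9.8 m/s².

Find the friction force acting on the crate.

Normal direction: N = m g cos θ + P sin θ = 760.1 N.
Along the incline, the net driving force (taking up-slope positive) is P cos θ − m g sin θ = 482.9 − 284.9 = 198 N, so equilibrium requires friction f = -198 N (down-slope).
Maximum static friction: μ_s N = 0.61 × 760.1 = 463.7 N.
Since 198 N is within the 463.7 N limit, the crate stays put and friction is exactly 198 N.

f ≈ 198 N (down the incline)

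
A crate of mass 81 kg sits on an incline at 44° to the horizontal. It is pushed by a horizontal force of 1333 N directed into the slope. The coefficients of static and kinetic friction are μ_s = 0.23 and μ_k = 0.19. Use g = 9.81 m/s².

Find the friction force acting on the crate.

f ≈ 285 N (down the incline)

The horizontal push has a component P sin θ into the surface, so N = m g cos θ + P sin θ = 571.6 + 926 = 1498 N.
Along the incline, the net driving force (taking up-slope positive) is P cos θ − m g sin θ = 958.9 − 552 = 406.9 N, so equilibrium requires friction f = -406.9 N (down-slope).
Maximum static friction: μ_s N = 0.23 × 1498 = 344.4 N.
The required 406.9 N exceeds the static limit, so the crate slides up-slope and f = μ_k N = 0.19×1498 = 285 N.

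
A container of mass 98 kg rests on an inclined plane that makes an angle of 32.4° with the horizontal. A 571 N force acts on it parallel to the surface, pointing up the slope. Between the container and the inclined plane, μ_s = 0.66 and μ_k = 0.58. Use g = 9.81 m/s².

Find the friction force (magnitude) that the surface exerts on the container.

Perpendicular to the surface, N = m g cos θ = 98·9.81·cos 32.4° = 811.7 N.
Parallel to the incline, ΣF = 0 gives f = m g sin θ − P = 515.1 − 571 = -55.87 N (up-slope positive).
Maximum static friction available: μ_s N = 0.66 × 811.7 = 535.7 N.
Since |-55.87| ≤ 535.7 N, no slip — friction simply equals what equilibrium demands.

f ≈ 55.9 N (down the incline)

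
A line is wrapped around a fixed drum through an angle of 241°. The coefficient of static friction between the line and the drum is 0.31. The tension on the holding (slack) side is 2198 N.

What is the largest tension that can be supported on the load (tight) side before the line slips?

T_max ≈ 8100 N

At impending slip the capstan equation gives T₂/T₁ = e^{μβ} with β in radians.
β = 241° × π/180 = 4.206 rad.
e^{μβ} = e^{0.31×4.206} = 3.684.
T₂ = T₁ · e^{μβ} = 2198 × 3.684 = 8100 N.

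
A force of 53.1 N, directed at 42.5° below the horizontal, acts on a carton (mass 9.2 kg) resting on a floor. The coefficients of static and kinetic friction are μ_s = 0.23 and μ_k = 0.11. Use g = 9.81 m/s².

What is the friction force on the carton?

The vertical component of P adds to the normal force: N = m g + P sin α = 90.25 + 35.87 = 126.1 N.
The horizontal driving force is P cos α = 39.15 N, so equilibrium needs friction f = 39.15 N.
μ_s N = 0.23 × 126.1 = 29.01 N.
The required friction exceeds μ_s N, so the carton moves and f = μ_k N = 13.9 N.

f ≈ 13.9 N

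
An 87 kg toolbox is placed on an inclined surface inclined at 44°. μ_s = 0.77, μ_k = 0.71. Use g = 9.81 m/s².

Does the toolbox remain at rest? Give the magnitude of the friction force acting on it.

f ≈ 436 N

N = m g cos θ = 614 N.
Down-slope weight component: m g sin θ = 593 N.
μ_s N = 473 N.
593 > 473 N, so it slides; kinetic friction f = μ_k N = 0.71×614 = 436 N.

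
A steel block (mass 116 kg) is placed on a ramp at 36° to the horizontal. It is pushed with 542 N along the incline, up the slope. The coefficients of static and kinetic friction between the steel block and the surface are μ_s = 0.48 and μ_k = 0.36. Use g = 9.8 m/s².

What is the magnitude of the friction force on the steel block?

f ≈ 126 N (up the incline)

Perpendicular to the surface, N = m g cos θ = 116·9.8·cos 36° = 919.7 N.
The friction needed for equilibrium is m g sin θ − P = 668.2 − 542 = 126.2 N, measured positive up-slope.
The static-friction ceiling is μ_s N = 0.48 × 919.7 = 441.5 N.
Since |126.2| ≤ 441.5 N, static friction is sufficient; f equals the required value, not μ_s N.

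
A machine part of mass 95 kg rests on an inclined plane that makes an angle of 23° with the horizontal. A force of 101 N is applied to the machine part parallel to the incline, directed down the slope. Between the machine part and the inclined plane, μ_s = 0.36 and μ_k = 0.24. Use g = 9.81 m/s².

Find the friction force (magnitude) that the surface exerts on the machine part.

f ≈ 206 N (up the incline)

The normal reaction is N = m g cos θ = 857.9 N.
The friction needed for equilibrium is m g sin θ + P = 364.1 + 101 = 465.1 N, measured positive up-slope.
Static friction can supply at most μ_s N = 308.8 N.
Since |465.1| > 308.8 N, static friction cannot hold it; the machine part slides down the incline and kinetic friction applies: f = μ_k N = 0.24 × 857.9 = 206 N.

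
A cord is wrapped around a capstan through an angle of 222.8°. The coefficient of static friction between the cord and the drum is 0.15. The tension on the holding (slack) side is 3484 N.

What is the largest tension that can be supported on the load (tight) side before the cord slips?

At impending slip the capstan equation gives T₂/T₁ = e^{μβ} with β in radians.
β = 222.8° × π/180 = 3.889 rad.
e^{μβ} = e^{0.15×3.889} = 1.792.
T₂ = T₁ · e^{μβ} = 3484 × 1.792 = 6240 N.

T_max ≈ 6240 N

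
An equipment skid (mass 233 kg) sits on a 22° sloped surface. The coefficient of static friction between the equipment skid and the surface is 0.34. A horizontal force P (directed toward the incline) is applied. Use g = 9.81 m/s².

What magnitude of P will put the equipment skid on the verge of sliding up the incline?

P ≈ 1970 N

At impending motion up the slope, friction acts down-slope at its limit: f = μ_s N.
Perpendicular to the incline: N = m g cos θ + P sin θ.
Along the incline: P cos θ = m g sin θ + μ_s N = m g sin θ + μ_s (m g cos θ + P sin θ).
Solving, P (cos θ − μ_s sin θ) = m g (sin θ + μ_s cos θ), so P = 233×9.81×(sin 22° + 0.34 cos 22°)/(cos 22° − 0.34 sin 22°) = 2290×0.6898/0.7998 = 1970 N.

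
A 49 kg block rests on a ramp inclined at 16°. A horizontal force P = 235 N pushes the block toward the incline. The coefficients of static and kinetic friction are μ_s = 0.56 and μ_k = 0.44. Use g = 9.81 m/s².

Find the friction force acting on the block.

Resolve perpendicular to the incline: N = m g cos θ + P sin θ = 49×9.81×cos 16° + 235×sin 16° = 526.8 N.
Along the incline, the net driving force (taking up-slope positive) is P cos θ − m g sin θ = 225.9 − 132.5 = 93.4 N, so equilibrium requires friction f = -93.4 N (down-slope).
Maximum static friction: μ_s N = 0.56 × 526.8 = 295 N.
Since 93.4 N is within the 295 N limit, the block stays put and friction is exactly 93.4 N.

f ≈ 93.4 N (down the incline)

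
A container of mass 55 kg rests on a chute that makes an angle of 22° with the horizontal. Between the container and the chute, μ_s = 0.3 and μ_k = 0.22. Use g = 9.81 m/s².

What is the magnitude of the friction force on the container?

f ≈ 110 N (up the incline)

Normal force: N = m g cos θ = 55 × 9.81 × cos 22° = 500.3 N.
For equilibrium along the incline, friction must balance the weight component: f = m g sin θ = 202.1 N up the slope.
Static friction can supply at most μ_s N = 150.1 N.
|202.1| exceeds 150.1 N, so the container slips down-slope; friction is kinetic, f = μ_k N = 0.22×500.3 = 110 N.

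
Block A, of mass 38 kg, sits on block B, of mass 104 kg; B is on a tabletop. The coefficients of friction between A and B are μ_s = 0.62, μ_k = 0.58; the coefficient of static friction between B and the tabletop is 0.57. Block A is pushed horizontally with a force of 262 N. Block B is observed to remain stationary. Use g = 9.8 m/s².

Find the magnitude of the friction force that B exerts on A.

Normal force at the A–B interface: N₁ = m_A g = 372.4 N.
Maximum static friction on A from B: μ_s N₁ = 0.62×372.4 = 230.9 N.
P = 262 N exceeds that limit, so A slips over B and the interface friction becomes kinetic: f₁ = μ_k N₁ = 0.58×372.4 = 216 N.
By Newton's third law B feels 216 N forward from A. With B stationary, the floor's static friction on B balances it: f₂ = 216 N (well within μ_s(m_A+m_B)g = 793.2 N).

f ≈ 216 N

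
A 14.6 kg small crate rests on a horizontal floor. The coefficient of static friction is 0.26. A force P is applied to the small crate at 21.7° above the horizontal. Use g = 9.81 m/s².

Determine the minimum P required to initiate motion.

P ≈ 36.3 N

N = m g − P sin α (the pull lifts the small crate).
At impending slip, P cos α = μ_s N = μ_s (m g − P sin α).
Solving: P (cos α + μ_s sin α) = μ_s m g → P = 0.26×143/(cos 21.7° + 0.26 sin 21.7°) = 37.2/1.025 = 36.3 N.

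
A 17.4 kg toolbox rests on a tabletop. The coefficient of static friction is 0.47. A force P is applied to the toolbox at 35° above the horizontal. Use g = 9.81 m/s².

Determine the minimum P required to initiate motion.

P ≈ 73.7 N

N = m g − P sin α (the pull lifts the toolbox).
At impending slip, P cos α = μ_s N = μ_s (m g − P sin α).
Solving: P (cos α + μ_s sin α) = μ_s m g → P = 0.47×171/(cos 35° + 0.47 sin 35°) = 80.2/1.089 = 73.7 N.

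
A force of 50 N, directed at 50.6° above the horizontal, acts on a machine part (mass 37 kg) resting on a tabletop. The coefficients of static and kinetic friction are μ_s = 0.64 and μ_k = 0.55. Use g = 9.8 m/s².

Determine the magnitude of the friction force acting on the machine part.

f ≈ 31.7 N

Vertical equilibrium gives N = m g − P sin α = 324 N.
Horizontally, friction must balance P cos α = 31.74 N.
The static-friction limit is μ_s N = 207.3 N.
Since 31.74 N does not exceed the limit, the machine part stays at rest and f = 31.7 N.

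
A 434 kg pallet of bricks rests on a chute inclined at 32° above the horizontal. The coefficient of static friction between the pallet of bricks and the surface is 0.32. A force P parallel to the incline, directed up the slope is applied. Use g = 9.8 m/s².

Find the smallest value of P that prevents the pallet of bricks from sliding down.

P_min ≈ 1100 N

The pallet of bricks tends to slide down (tan θ > μ_s), so at the point of impending slip friction acts up-slope at its limit: f = μ_s N.
P is parallel to the surface, so N = m g cos θ = 3610 N.
Along the incline: P + μ_s N = m g sin θ, so P = 2250 − 0.32×3610 = 1100 N.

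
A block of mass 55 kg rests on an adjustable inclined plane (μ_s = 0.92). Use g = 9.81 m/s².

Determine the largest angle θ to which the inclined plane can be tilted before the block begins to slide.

At the slip threshold, m g sin θ = μ_s · m g cos θ, so tan θ = μ_s.
θ_max = arctan(0.92) = 42.6°.

θ_max ≈ 42.6°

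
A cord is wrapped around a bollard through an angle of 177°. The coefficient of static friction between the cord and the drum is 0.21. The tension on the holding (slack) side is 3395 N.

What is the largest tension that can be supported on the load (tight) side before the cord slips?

T_max ≈ 6500 N

At impending slip the capstan equation gives T₂/T₁ = e^{μβ} with β in radians.
β = 177° × π/180 = 3.089 rad.
e^{μβ} = e^{0.21×3.089} = 1.913.
T₂ = T₁ · e^{μβ} = 3395 × 1.913 = 6500 N.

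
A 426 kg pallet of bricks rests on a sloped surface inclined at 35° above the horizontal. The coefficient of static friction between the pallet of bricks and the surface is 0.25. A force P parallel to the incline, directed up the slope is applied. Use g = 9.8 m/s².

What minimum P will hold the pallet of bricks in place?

The pallet of bricks tends to slide down (tan θ > μ_s), so at the point of impending slip friction acts up-slope at its limit: f = μ_s N.
P is parallel to the surface, so N = m g cos θ = 3420 N.
Along the incline: P + μ_s N = m g sin θ, so P = 2390 − 0.25×3420 = 1540 N.

P_min ≈ 1540 N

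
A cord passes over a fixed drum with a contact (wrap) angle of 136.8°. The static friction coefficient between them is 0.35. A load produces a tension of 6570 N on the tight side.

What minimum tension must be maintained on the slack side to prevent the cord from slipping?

Capstan equation at impending slip: T_tight/T_slack = e^{μβ}.
β = 136.8° = 2.388 rad; e^{μβ} = e^{0.35×2.388} = 2.306.
T_slack = T_tight / e^{μβ} = 6570 / 2.306 = 2850 N.

T_min ≈ 2850 N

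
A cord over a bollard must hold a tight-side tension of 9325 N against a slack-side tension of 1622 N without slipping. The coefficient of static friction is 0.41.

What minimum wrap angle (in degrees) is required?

T₂/T₁ = e^{μβ} → β = ln(T₂/T₁)/μ.
β = ln(9325/1622)/0.41 = 1.749/0.41 = 4.266 rad.
In degrees: β = 4.266 × 180/π = 244°.

β_min ≈ 244°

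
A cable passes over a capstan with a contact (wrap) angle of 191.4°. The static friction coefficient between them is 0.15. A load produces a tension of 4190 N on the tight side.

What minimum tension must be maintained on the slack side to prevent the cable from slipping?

Capstan equation at impending slip: T_tight/T_slack = e^{μβ}.
β = 191.4° = 3.341 rad; e^{μβ} = e^{0.15×3.341} = 1.651.
T_slack = T_tight / e^{μβ} = 4190 / 1.651 = 2540 N.

T_min ≈ 2540 N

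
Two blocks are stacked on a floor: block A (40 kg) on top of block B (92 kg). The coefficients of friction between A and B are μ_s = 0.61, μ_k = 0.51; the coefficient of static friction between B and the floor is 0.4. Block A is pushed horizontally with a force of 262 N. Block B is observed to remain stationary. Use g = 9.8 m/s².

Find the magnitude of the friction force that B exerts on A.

Between the blocks, N₁ = m_A g = 392 N.
So the A–B interface can sustain at most μ_s N₁ = 239.1 N of static friction.
Since P = 262 N > 239.1 N, A slides on B; the A–B friction is kinetic: f₁ = μ_k N₁ = 0.51×392 = 200 N.
B experiences an equal 200 N forward from A (third law). B is in equilibrium, so the floor supplies f₂ = 200 N of static friction (limit μ_s(m_A+m_B)g = 517.4 N, not exceeded).

f ≈ 200 N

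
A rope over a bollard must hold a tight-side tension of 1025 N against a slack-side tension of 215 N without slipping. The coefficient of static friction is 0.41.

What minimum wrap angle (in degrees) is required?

β_min ≈ 218°

T₂/T₁ = e^{μβ} → β = ln(T₂/T₁)/μ.
β = ln(1025/215)/0.41 = 1.562/0.41 = 3.809 rad.
In degrees: β = 3.809 × 180/π = 218°.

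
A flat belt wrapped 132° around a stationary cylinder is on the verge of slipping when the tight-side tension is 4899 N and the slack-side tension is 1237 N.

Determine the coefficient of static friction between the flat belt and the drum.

μ ≈ 0.597

T₂/T₁ = e^{μβ} → μ = ln(T₂/T₁)/β.
β = 132° = 2.304 rad.
μ = ln(4899/1237)/2.304 = ln(3.96)/2.304 = 0.597.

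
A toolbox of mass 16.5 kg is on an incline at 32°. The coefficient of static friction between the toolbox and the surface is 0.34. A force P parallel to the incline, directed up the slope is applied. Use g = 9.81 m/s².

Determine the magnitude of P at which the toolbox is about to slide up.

P ≈ 132 N

At impending motion up the slope, friction acts down-slope at its limit: f = μ_s N.
P is parallel to the surface, so N = m g cos θ = 137 N.
Along the incline: P = m g sin θ + μ_s N = 85.8 + 0.34×137 = 132 N.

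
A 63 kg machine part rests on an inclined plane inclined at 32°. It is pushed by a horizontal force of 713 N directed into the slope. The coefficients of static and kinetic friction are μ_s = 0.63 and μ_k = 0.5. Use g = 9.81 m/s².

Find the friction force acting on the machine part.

f ≈ 277 N (down the incline)

Normal direction: N = m g cos θ + P sin θ = 902 N.
Parallel to the incline: P cos θ − m g sin θ = 604.7 − 327.5 = 277.2 N; the friction needed to balance this is 277.2 N acting down the slope.
The limit of static friction is μ_s N = 568.2 N.
|f_req| = 277.2 ≤ 568.2 N → the machine part is in equilibrium; friction equals the required value.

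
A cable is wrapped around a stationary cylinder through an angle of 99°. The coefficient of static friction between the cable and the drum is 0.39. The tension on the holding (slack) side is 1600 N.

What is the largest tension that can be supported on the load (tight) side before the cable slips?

At impending slip the capstan equation gives T₂/T₁ = e^{μβ} with β in radians.
β = 99° × π/180 = 1.728 rad.
e^{μβ} = e^{0.39×1.728} = 1.962.
T₂ = T₁ · e^{μβ} = 1600 × 1.962 = 3140 N.

T_max ≈ 3140 N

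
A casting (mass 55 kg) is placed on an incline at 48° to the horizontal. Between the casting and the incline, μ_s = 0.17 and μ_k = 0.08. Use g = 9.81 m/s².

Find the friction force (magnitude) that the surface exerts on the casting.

f ≈ 28.9 N (up the incline)

Normal force: N = m g cos θ = 55 × 9.81 × cos 48° = 361 N.
Along the slope the weight component is m g sin θ = 401 N; friction must supply exactly this, acting up-slope.
Static friction can supply at most μ_s N = 61.38 N.
Since |401| > 61.38 N, static friction cannot hold it; the casting slides down the incline and kinetic friction applies: f = μ_k N = 0.08 × 361 = 28.9 N.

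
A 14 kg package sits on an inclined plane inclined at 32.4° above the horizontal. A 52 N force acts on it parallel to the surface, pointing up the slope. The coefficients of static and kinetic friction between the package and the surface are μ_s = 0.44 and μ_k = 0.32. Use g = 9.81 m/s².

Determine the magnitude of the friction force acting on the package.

f ≈ 21.6 N (up the incline)

Normal force: N = m g cos θ = 14 × 9.81 × cos 32.4° = 116 N.
For equilibrium along the incline the friction force must supply f = m g sin θ − P = 73.59 − 52 = 21.59 N (positive meaning up-slope).
Static friction can supply at most μ_s N = 51.02 N.
Since |21.59| ≤ 51.02 N, static friction is sufficient; f equals the required value, not μ_s N.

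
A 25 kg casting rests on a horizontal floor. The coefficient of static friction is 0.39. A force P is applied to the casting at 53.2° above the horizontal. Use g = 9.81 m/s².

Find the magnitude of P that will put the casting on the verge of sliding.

N = m g − P sin α (the pull lifts the casting).
At impending slip, P cos α = μ_s N = μ_s (m g − P sin α).
Solving: P (cos α + μ_s sin α) = μ_s m g → P = 0.39×245/(cos 53.2° + 0.39 sin 53.2°) = 95.6/0.9113 = 105 N.

P ≈ 105 N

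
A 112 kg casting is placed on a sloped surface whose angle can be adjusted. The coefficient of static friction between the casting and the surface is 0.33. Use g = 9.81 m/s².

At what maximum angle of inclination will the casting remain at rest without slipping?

At the slip threshold, m g sin θ = μ_s · m g cos θ, so tan θ = μ_s.
θ_max = arctan(0.33) = 18.3°.

θ_max ≈ 18.3°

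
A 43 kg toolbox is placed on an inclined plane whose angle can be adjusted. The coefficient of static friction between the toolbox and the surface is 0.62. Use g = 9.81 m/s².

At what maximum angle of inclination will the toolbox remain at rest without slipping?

θ_max ≈ 31.8°

At the slip threshold, m g sin θ = μ_s · m g cos θ, so tan θ = μ_s.
θ_max = arctan(0.62) = 31.8°.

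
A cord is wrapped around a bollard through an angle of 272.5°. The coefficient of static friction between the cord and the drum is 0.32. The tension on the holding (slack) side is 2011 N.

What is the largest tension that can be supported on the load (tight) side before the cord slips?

T_max ≈ 9210 N

At impending slip the capstan equation gives T₂/T₁ = e^{μβ} with β in radians.
β = 272.5° × π/180 = 4.756 rad.
e^{μβ} = e^{0.32×4.756} = 4.581.
T₂ = T₁ · e^{μβ} = 2011 × 4.581 = 9210 N.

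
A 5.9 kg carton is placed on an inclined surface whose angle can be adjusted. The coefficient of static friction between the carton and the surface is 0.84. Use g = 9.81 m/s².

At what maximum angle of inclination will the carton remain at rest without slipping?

θ_max ≈ 40°

At the slip threshold, m g sin θ = μ_s · m g cos θ, so tan θ = μ_s.
θ_max = arctan(0.84) = 40°.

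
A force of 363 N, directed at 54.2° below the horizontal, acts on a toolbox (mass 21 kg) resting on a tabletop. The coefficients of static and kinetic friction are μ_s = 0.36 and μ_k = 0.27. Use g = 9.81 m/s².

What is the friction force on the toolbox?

f ≈ 135 N

The vertical component of P adds to the normal force: N = m g + P sin α = 206 + 294.4 = 500.4 N.
For equilibrium, f = P cos α = 363×cos 54.2° = 212.3 N.
μ_s N = 0.36 × 500.4 = 180.2 N.
212.3 > 180.2 N → the toolbox slides; f = μ_k N = 0.27×500.4 = 135 N.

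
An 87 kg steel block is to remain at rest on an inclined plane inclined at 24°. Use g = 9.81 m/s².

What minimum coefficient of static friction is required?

μ_s,min ≈ 0.445

At the slip threshold m g sin θ = μ_s m g cos θ, so μ_s,min = tan θ.
μ_s,min = tan 24° = 0.445.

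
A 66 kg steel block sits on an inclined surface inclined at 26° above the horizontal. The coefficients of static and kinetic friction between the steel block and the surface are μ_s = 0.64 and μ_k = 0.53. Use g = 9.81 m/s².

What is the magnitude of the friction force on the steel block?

f ≈ 284 N (up the incline)

Perpendicular to the surface, N = m g cos θ = 66·9.81·cos 26° = 581.9 N.
For equilibrium along the incline, friction must balance the weight component: f = m g sin θ = 283.8 N up the slope.
Maximum static friction available: μ_s N = 0.64 × 581.9 = 372.4 N.
Since |283.8| ≤ 372.4 N, static friction is sufficient; f equals the required value, not μ_s N.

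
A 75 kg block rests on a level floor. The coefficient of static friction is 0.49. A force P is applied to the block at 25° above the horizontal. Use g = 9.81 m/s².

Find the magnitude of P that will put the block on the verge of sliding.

N = m g − P sin α (the pull lifts the block).
At impending slip, P cos α = μ_s N = μ_s (m g − P sin α).
Solving: P (cos α + μ_s sin α) = μ_s m g → P = 0.49×736/(cos 25° + 0.49 sin 25°) = 361/1.113 = 324 N.

P ≈ 324 N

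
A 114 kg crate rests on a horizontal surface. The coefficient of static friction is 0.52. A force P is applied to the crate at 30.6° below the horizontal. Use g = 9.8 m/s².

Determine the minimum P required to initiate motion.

P ≈ 975 N

N = m g + P sin α (the push presses the crate into the horizontal surface).
At impending slip, P cos α = μ_s N = μ_s (m g + P sin α).
Solving: P (cos α − μ_s sin α) = μ_s m g → P = 0.52×1120/(cos 30.6° − 0.52 sin 30.6°) = 581/0.596 = 975 N.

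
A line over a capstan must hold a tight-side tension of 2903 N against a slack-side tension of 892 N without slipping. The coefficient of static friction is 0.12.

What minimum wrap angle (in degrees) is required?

T₂/T₁ = e^{μβ} → β = ln(T₂/T₁)/μ.
β = ln(2903/892)/0.12 = 1.18/0.12 = 9.834 rad.
In degrees: β = 9.834 × 180/π = 563°.

β_min ≈ 563°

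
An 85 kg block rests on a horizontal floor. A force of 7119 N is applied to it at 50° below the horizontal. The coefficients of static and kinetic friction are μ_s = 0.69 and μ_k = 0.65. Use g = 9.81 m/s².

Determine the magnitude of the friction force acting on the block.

f ≈ 4090 N

Vertical equilibrium gives N = m g + P sin α = 6287 N.
Horizontally, friction must balance P cos α = 4576 N.
μ_s N = 0.69 × 6287 = 4338 N.
4576 > 4338 N → the block slides; f = μ_k N = 0.65×6287 = 4090 N.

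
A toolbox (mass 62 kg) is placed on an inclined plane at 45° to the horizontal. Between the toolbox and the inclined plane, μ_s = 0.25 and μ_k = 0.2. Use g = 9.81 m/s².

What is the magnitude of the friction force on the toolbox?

f ≈ 86 N (up the incline)

Normal force: N = m g cos θ = 62 × 9.81 × cos 45° = 430.1 N.
Along the slope the weight component is m g sin θ = 430.1 N; friction must supply exactly this, acting up-slope.
Maximum static friction available: μ_s N = 0.25 × 430.1 = 107.5 N.
Since |430.1| > 107.5 N, static friction cannot hold it; the toolbox slides down the incline and kinetic friction applies: f = μ_k N = 0.2 × 430.1 = 86 N.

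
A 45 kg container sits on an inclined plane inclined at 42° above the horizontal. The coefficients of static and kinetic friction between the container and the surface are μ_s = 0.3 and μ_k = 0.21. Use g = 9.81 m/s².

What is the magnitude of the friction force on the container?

f ≈ 68.9 N (up the incline)

The normal reaction is N = m g cos θ = 328.1 N.
For equilibrium along the incline, friction must balance the weight component: f = m g sin θ = 295.4 N up the slope.
Static friction can supply at most μ_s N = 98.42 N.
Since |295.4| > 98.42 N, static friction cannot hold it; the container slides down the incline and kinetic friction applies: f = μ_k N = 0.21 × 328.1 = 68.9 N.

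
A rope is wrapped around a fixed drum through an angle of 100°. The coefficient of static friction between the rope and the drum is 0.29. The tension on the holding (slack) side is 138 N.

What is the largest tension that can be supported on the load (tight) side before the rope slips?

At impending slip the capstan equation gives T₂/T₁ = e^{μβ} with β in radians.
β = 100° × π/180 = 1.745 rad.
e^{μβ} = e^{0.29×1.745} = 1.659.
T₂ = T₁ · e^{μβ} = 138 × 1.659 = 229 N.

T_max ≈ 229 N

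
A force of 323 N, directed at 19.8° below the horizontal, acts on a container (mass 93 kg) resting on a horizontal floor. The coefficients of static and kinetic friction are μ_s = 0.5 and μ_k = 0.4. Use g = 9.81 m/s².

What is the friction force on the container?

f ≈ 304 N

N = m g + P sin α = 912.3 + 323×sin 19.8° = 1022 N.
The horizontal driving force is P cos α = 303.9 N, so equilibrium needs friction f = 303.9 N.
The static-friction limit is μ_s N = 510.9 N.
303.9 ≤ 510.9 N → static; friction equals the required 304 N.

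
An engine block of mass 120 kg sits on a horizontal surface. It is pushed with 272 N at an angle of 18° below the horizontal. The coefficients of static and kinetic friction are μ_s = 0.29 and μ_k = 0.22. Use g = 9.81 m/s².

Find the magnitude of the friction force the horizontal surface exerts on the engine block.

f ≈ 259 N

The vertical component of P adds to the normal force: N = m g + P sin α = 1177 + 84.05 = 1261 N.
The horizontal driving force is P cos α = 258.7 N, so equilibrium needs friction f = 258.7 N.
The static-friction limit is μ_s N = 365.8 N.
258.7 ≤ 365.8 N → static; friction equals the required 259 N.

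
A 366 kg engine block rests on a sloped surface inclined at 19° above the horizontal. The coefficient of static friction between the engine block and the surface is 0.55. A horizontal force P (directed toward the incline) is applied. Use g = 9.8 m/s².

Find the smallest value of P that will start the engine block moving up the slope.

At impending motion up the slope, friction acts down-slope at its limit: f = μ_s N.
Perpendicular to the incline: N = m g cos θ + P sin θ.
Along the incline: P cos θ = m g sin θ + μ_s N = m g sin θ + μ_s (m g cos θ + P sin θ).
Solving, P (cos θ − μ_s sin θ) = m g (sin θ + μ_s cos θ), so P = 366×9.8×(sin 19° + 0.55 cos 19°)/(cos 19° − 0.55 sin 19°) = 3590×0.8456/0.7665 = 3960 N.

P ≈ 3960 N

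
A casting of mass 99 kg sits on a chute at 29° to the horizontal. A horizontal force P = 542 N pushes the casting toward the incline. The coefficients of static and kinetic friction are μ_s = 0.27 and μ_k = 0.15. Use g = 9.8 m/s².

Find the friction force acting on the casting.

The horizontal push has a component P sin θ into the surface, so N = m g cos θ + P sin θ = 848.6 + 262.8 = 1111 N.
Parallel to the incline: P cos θ − m g sin θ = 474 − 470.4 = 3.682 N; the friction needed to balance this is 3.682 N acting down the slope.
The limit of static friction is μ_s N = 300.1 N.
Since 3.682 N is within the 300.1 N limit, the casting stays put and friction is exactly 3.68 N.

f ≈ 3.68 N (down the incline)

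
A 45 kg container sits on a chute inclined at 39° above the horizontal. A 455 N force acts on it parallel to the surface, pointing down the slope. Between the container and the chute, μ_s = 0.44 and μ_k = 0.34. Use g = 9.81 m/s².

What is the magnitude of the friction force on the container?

The normal reaction is N = m g cos θ = 343.1 N.
The friction needed for equilibrium is m g sin θ + P = 277.8 + 455 = 732.8 N, measured positive up-slope.
Static friction can supply at most μ_s N = 151 N.
Since |732.8| > 151 N, static friction cannot hold it; the container slides down the incline and kinetic friction applies: f = μ_k N = 0.34 × 343.1 = 117 N.

f ≈ 117 N (up the incline)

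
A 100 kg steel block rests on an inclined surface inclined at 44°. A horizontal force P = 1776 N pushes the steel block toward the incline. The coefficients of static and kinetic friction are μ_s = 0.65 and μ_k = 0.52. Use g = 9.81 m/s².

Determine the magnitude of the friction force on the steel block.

f ≈ 596 N (down the incline)

Resolve perpendicular to the incline: N = m g cos θ + P sin θ = 100×9.81×cos 44° + 1776×sin 44° = 1939 N.
Along the incline, the net driving force (taking up-slope positive) is P cos θ − m g sin θ = 1278 − 681.5 = 596.1 N, so equilibrium requires friction f = -596.1 N (down-slope).
The limit of static friction is μ_s N = 1261 N.
|f_req| = 596.1 ≤ 1261 N → the steel block is in equilibrium; friction equals the required value.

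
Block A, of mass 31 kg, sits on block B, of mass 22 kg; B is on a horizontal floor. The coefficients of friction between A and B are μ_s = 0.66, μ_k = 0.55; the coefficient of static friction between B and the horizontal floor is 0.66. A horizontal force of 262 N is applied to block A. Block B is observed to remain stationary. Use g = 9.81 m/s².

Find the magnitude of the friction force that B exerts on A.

f ≈ 167 N

The normal force B exerts on A is simply A's weight, N₁ = 304.1 N.
Maximum static friction on A from B: μ_s N₁ = 0.66×304.1 = 200.7 N.
Since P = 262 N > 200.7 N, A slides on B; the A–B friction is kinetic: f₁ = μ_k N₁ = 0.55×304.1 = 167 N.
By Newton's third law B feels 167 N forward from A. With B stationary, the floor's static friction on B balances it: f₂ = 167 N (well within μ_s(m_A+m_B)g = 343.2 N).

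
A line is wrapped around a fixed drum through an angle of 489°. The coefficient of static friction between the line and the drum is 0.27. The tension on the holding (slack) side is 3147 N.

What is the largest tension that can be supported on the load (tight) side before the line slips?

T_max ≈ 31500 N

At impending slip the capstan equation gives T₂/T₁ = e^{μβ} with β in radians.
β = 489° × π/180 = 8.535 rad.
e^{μβ} = e^{0.27×8.535} = 10.02.
T₂ = T₁ · e^{μβ} = 3147 × 10.02 = 31500 N.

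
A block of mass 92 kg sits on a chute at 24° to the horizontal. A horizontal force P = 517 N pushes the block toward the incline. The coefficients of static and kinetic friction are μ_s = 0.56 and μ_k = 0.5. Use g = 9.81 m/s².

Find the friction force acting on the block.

f ≈ 105 N (down the incline)

The horizontal push has a component P sin θ into the surface, so N = m g cos θ + P sin θ = 824.5 + 210.3 = 1035 N.
Along the incline, the net driving force (taking up-slope positive) is P cos θ − m g sin θ = 472.3 − 367.1 = 105.2 N, so equilibrium requires friction f = -105.2 N (down-slope).
The limit of static friction is μ_s N = 579.5 N.
|f_req| = 105.2 ≤ 579.5 N → the block is in equilibrium; friction equals the required value.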